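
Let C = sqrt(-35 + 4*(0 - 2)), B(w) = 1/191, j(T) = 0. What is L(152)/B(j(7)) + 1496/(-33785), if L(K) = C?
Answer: -1496/33785 + 191*I*sqrt(43) ≈ -0.04428 + 1252.5*I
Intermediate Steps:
B(w) = 1/191
C = I*sqrt(43) (C = sqrt(-35 + 4*(-2)) = sqrt(-35 - 8) = sqrt(-43) = I*sqrt(43) ≈ 6.5574*I)
L(K) = I*sqrt(43)
L(152)/B(j(7)) + 1496/(-33785) = (I*sqrt(43))/(1/191) + 1496/(-33785) = (I*sqrt(43))*191 + 1496*(-1/33785) = 191*I*sqrt(43) - 1496/33785 = -1496/33785 + 191*I*sqrt(43)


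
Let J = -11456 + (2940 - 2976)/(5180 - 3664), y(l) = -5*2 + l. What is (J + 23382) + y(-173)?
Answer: 4450588/379 ≈ 11743.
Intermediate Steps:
y(l) = -10 + l
J = -4341833/379 (J = -11456 - 36/1516 = -11456 - 36*1/1516 = -11456 - 9/379 = -4341833/379 ≈ -11456.)
(J + 23382) + y(-173) = (-4341833/379 + 23382) + (-10 - 173) = 4519945/379 - 183 = 4450588/379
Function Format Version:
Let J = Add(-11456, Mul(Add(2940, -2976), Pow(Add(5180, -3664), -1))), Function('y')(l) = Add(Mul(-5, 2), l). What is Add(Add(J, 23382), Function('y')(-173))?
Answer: Rational(4450588, 379) ≈ 11743.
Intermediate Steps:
Function('y')(l) = Add(-10, l)
J = Rational(-4341833, 379) (J = Add(-11456, Mul(-36, Pow(1516, -1))) = Add(-11456, Mul(-36, Rational(1, 1516))) = Add(-11456, Rational(-9, 379)) = Rational(-4341833, 379) ≈ -11456.)
Add(Add(J, 23382), Function('y')(-173)) = Add(Add(Rational(-4341833, 379), 23382), Add(-10, -173)) = Add(Rational(4519945, 379), -183) = Rational(4450588, 379)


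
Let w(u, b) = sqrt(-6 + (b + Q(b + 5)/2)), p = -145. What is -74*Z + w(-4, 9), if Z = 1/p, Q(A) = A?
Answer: 74/145 + sqrt(10) ≈ 3.6726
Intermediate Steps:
Z = -1/145 (Z = 1/(-145) = -1/145 ≈ -0.0068966)
w(u, b) = sqrt(-7/2 + 3*b/2) (w(u, b) = sqrt(-6 + (b + (b + 5)/2)) = sqrt(-6 + (b + (5 + b)*(1/2))) = sqrt(-6 + (b + (5/2 + b/2))) = sqrt(-6 + (5/2 + 3*b/2)) = sqrt(-7/2 + 3*b/2))
-74*Z + w(-4, 9) = -74*(-1/145) + sqrt(-14 + 6*9)/2 = 74/145 + sqrt(-14 + 54)/2 = 74/145 + sqrt(40)/2 = 74/145 + (2*sqrt(10))/2 = 74/145 + sqrt(10)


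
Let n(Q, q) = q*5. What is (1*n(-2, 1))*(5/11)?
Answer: 25/11 ≈ 2.2727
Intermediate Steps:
n(Q, q) = 5*q
(1*n(-2, 1))*(5/11) = (1*(5*1))*(5/11) = (1*5)*(5*(1/11)) = 5*(5/11) = 25/11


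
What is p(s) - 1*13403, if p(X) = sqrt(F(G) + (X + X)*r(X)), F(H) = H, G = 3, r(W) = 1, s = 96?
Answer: -13403 + sqrt(195) ≈ -13389.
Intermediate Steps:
p(X) = sqrt(3 + 2*X) (p(X) = sqrt(3 + (X + X)*1) = sqrt(3 + (2*X)*1) = sqrt(3 + 2*X))
p(s) - 1*13403 = sqrt(3 + 2*96) - 1*13403 = sqrt(3 + 192) - 13403 = sqrt(195) - 13403 = -13403 + sqrt(195)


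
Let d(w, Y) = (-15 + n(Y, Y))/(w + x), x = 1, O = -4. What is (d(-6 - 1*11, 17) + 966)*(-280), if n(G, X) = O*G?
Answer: -543865/2 ≈ -2.7193e+5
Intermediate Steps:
n(G, X) = -4*G
d(w, Y) = (-15 - 4*Y)/(1 + w) (d(w, Y) = (-15 - 4*Y)/(w + 1) = (-15 - 4*Y)/(1 + w))
(d(-6 - 1*11, 17) + 966)*(-280) = ((-15 - 4*17)/(1 + (-6 - 1*11)) + 966)*(-280) = ((-15 - 68)/(1 + (-6 - 11)) + 966)*(-280) = (-83/(1 - 17) + 966)*(-280) = (-83/(-16) + 966)*(-280) = (-1/16*(-83) + 966)*(-280) = (83/16 + 966)*(-280) = (15539/16)*(-280) = -543865/2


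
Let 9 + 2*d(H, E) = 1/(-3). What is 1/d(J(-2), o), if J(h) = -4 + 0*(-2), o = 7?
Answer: -3/14 ≈ -0.21429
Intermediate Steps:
J(h) = -4 (J(h) = -4 + 0 = -4)
d(H, E) = -14/3 (d(H, E) = -9/2 + (½)/(-3) = -9/2 + (½)*(-⅓) = -9/2 - ⅙ = -14/3)
1/d(J(-2), o) = 1/(-14/3) = -3/14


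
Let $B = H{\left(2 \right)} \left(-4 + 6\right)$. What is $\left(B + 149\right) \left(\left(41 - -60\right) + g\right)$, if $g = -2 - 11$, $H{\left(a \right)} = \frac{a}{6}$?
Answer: $\frac{39512}{3} \approx 13171.0$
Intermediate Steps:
$H{\left(a \right)} = \frac{a}{6}$ ($H{\left(a \right)} = a \frac{1}{6} = \frac{a}{6}$)
$g = -13$
$B = \frac{2}{3}$ ($B = \frac{1}{6} \cdot 2 \left(-4 + 6\right) = \frac{1}{3} \cdot 2 = \frac{2}{3} \approx 0.66667$)
$\left(B + 149\right) \left(\left(41 - -60\right) + g\right) = \left(\frac{2}{3} + 149\right) \left(\left(41 - -60\right) - 13\right) = \frac{449 \left(\left(41 + 60\right) - 13\right)}{3} = \frac{449 \left(101 - 13\right)}{3} = \frac{449}{3} \cdot 88 = \frac{39512}{3}$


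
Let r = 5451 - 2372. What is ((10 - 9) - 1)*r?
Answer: 0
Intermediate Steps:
r = 3079
((10 - 9) - 1)*r = ((10 - 9) - 1)*3079 = (1 - 1)*3079 = 0*3079 = 0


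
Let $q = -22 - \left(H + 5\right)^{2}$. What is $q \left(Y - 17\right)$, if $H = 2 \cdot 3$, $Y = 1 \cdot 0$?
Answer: $2431$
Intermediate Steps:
$Y = 0$
$H = 6$
$q = -143$ ($q = -22 - \left(6 + 5\right)^{2} = -22 - 11^{2} = -22 - 121 = -143$)
$q \left(Y - 17\right) = - 143 \left(0 - 17\right) = \left(-143\right) \left(-17\right) = 2431$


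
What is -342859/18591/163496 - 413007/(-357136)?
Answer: 156904335969391/135691775739312 ≈ 1.1563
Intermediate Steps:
-342859/18591/163496 - 413007/(-357136) = -342859*1/18591*(1/163496) - 413007*(-1/357136) = -342859/18591*1/163496 + 413007/357136 = -342859/3039554136 + 413007/357136 = 156904335969391/135691775739312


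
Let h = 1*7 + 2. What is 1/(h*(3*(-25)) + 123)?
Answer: -1/552 ≈ -0.0018116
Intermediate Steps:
h = 9 (h = 7 + 2 = 9)
1/(h*(3*(-25)) + 123) = 1/(9*(3*(-25)) + 123) = 1/(9*(-75) + 123) = 1/(-675 + 123) = 1/(-552) = -1/552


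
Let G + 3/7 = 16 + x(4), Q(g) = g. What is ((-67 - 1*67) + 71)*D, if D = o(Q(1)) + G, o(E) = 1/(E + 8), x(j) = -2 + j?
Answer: -1114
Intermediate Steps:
G = 123/7 (G = -3/7 + (16 + (-2 + 4)) = -3/7 + (16 + 2) = -3/7 + 18 = 123/7 ≈ 17.571)
o(E) = 1/(8 + E)
D = 1114/63 (D = 1/(8 + 1) + 123/7 = 1/9 + 123/7 = ⅑ + 123/7 = 1114/63 ≈ 17.683)
((-67 - 1*67) + 71)*D = ((-67 - 1*67) + 71)*(1114/63) = ((-67 - 67) + 71)*(1114/63) = (-134 + 71)*(1114/63) = -63*1114/63 = -1114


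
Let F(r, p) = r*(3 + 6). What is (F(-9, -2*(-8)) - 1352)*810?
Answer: -1160730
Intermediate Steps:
F(r, p) = 9*r (F(r, p) = r*9 = 9*r)
(F(-9, -2*(-8)) - 1352)*810 = (9*(-9) - 1352)*810 = (-81 - 1352)*810 = -1433*810 = -1160730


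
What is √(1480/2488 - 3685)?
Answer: 5*I*√14254374/311 ≈ 60.699*I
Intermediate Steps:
√(1480/2488 - 3685) = √(1480*(1/2488) - 3685) = √(185/311 - 3685) = √(-1145850/311) = 5*I*√14254374/311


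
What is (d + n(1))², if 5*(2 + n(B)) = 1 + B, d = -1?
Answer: 169/25 ≈ 6.7600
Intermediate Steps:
n(B) = -9/5 + B/5 (n(B) = -2 + (1 + B)/5 = -2 + (⅕ + B/5) = -9/5 + B/5)
(d + n(1))² = (-1 + (-9/5 + (⅕)*1))² = (-1 + (-9/5 + ⅕))² = (-1 - 8/5)² = (-13/5)² = 169/25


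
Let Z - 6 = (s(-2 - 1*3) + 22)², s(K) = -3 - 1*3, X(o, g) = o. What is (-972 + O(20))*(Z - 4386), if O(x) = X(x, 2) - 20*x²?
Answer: 36918048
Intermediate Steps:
s(K) = -6 (s(K) = -3 - 3 = -6)
Z = 262 (Z = 6 + (-6 + 22)² = 6 + 16² = 6 + 256 = 262)
O(x) = x - 20*x²
(-972 + O(20))*(Z - 4386) = (-972 + 20*(1 - 20*20))*(262 - 4386) = (-972 + 20*(1 - 400))*(-4124) = (-972 + 20*(-399))*(-4124) = (-972 - 7980)*(-4124) = -8952*(-4124) = 36918048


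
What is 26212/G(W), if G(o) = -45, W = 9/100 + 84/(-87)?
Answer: -26212/45 ≈ -582.49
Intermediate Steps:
W = -2539/2900 (W = 9*(1/100) + 84*(-1/87) = 9/100 - 28/29 = -2539/2900 ≈ -0.87552)
26212/G(W) = 26212/(-45) = 26212*(-1/45) = -26212/45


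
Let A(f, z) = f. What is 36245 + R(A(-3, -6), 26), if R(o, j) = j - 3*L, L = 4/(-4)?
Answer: 36274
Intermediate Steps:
L = -1 (L = 4*(-1/4) = -1)
R(o, j) = 3 + j (R(o, j) = j - 3*(-1) = j + 3 = 3 + j)
36245 + R(A(-3, -6), 26) = 36245 + (3 + 26) = 36245 + 29 = 36274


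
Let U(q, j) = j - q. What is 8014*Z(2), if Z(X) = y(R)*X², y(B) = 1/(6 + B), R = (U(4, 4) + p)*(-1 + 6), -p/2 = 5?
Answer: -8014/11 ≈ -728.54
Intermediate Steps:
p = -10 (p = -2*5 = -10)
R = -50 (R = ((4 - 1*4) - 10)*(-1 + 6) = ((4 - 4) - 10)*5 = (0 - 10)*5 = -10*5 = -50)
Z(X) = -X²/44 (Z(X) = X²/(6 - 50) = X²/(-44) = -X²/44)
8014*Z(2) = 8014*(-1/44*2²) = 8014*(-1/44*4) = 8014*(-1/11) = -8014/11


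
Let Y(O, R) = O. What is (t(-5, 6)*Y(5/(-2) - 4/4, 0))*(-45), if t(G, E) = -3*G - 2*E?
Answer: 945/2 ≈ 472.50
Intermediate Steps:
(t(-5, 6)*Y(5/(-2) - 4/4, 0))*(-45) = ((-3*(-5) - 2*6)*(5/(-2) - 4/4))*(-45) = ((15 - 12)*(5*(-½) - 4*¼))*(-45) = (3*(-5/2 - 1))*(-45) = (3*(-7/2))*(-45) = -21/2*(-45) = 945/2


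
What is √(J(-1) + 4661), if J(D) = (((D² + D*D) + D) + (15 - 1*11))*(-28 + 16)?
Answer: √4601 ≈ 67.831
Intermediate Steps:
J(D) = -48 - 24*D² - 12*D (J(D) = (((D² + D²) + D) + (15 - 11))*(-12) = ((2*D² + D) + 4)*(-12) = ((D + 2*D²) + 4)*(-12) = (4 + D + 2*D²)*(-12) = -48 - 24*D² - 12*D)
√(J(-1) + 4661) = √((-48 - 24*(-1)² - 12*(-1)) + 4661) = √((-48 - 24*1 + 12) + 4661) = √((-48 - 24 + 12) + 4661) = √(-60 + 4661) = √4601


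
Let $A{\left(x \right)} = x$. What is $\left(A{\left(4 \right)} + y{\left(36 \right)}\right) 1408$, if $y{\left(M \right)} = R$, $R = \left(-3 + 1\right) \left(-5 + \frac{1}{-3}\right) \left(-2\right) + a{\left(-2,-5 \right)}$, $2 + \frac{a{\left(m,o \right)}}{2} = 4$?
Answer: $- \frac{56320}{3} \approx -18773.0$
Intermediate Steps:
$a{\left(m,o \right)} = 4$ ($a{\left(m,o \right)} = -4 + 2 \cdot 4 = -4 + 8 = 4$)
$R = - \frac{52}{3}$ ($R = \left(-3 + 1\right) \left(-5 + \frac{1}{-3}\right) \left(-2\right) + 4 = - 2 \left(-5 - \frac{1}{3}\right) \left(-2\right) + 4 = \left(-2\right) \left(- \frac{16}{3}\right) \left(-2\right) + 4 = \frac{32}{3} \left(-2\right) + 4 = - \frac{64}{3} + 4 = - \frac{52}{3} \approx -17.333$)
$y{\left(M \right)} = - \frac{52}{3}$
$\left(A{\left(4 \right)} + y{\left(36 \right)}\right) 1408 = \left(4 - \frac{52}{3}\right) 1408 = \left(- \frac{40}{3}\right) 1408 = - \frac{56320}{3}$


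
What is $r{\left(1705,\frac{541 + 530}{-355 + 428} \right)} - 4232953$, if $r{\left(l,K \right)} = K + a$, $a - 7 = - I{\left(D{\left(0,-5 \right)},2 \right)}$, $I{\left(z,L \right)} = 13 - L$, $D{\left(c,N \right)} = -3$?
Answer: $- \frac{309004790}{73} \approx -4.2329 \cdot 10^{6}$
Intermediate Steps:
$a = -4$ ($a = 7 - \left(13 - 2\right) = 7 - 11 = -4$)
$r{\left(l,K \right)} = -4 + K$ ($r{\left(l,K \right)} = K - 4 = -4 + K$)
$r{\left(1705,\frac{541 + 530}{-355 + 428} \right)} - 4232953 = \left(-4 + \frac{541 + 530}{-355 + 428}\right) - 4232953 = \left(-4 + \frac{1071}{73}\right) - 4232953 = \frac{779}{73} - 4232953 = - \frac{309004790}{73}$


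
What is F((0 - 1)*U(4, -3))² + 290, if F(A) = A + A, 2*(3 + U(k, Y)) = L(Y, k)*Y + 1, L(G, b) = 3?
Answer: 486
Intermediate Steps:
U(k, Y) = -5/2 + 3*Y/2 (U(k, Y) = -3 + (3*Y + 1)/2 = -3 + (1 + 3*Y)/2 = -3 + (½ + 3*Y/2) = -5/2 + 3*Y/2)
F(A) = 2*A
F((0 - 1)*U(4, -3))² + 290 = (2*((0 - 1)*(-5/2 + (3/2)*(-3))))² + 290 = (2*(-(-5/2 - 9/2)))² + 290 = (2*(-1*(-7)))² + 290 = (2*7)² + 290 = 14² + 290 = 196 + 290 = 486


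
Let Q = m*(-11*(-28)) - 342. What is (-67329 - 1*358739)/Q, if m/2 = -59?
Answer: 213034/18343 ≈ 11.614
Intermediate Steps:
m = -118 (m = 2*(-59) = -118)
Q = -36686 (Q = -(-1298)*(-28) - 342 = -118*308 - 342 = -36344 - 342 = -36686)
(-67329 - 1*358739)/Q = (-67329 - 1*358739)/(-36686) = (-67329 - 358739)*(-1/36686) = -426068*(-1/36686) = 213034/18343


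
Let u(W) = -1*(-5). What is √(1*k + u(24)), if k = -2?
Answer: √3 ≈ 1.7320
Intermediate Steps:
u(W) = 5
√(1*k + u(24)) = √(1*(-2) + 5) = √(-2 + 5) = √3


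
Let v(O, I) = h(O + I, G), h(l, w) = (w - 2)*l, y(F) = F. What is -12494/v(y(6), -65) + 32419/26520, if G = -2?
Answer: -4760147/92040 ≈ -51.718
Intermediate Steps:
h(l, w) = l*(-2 + w) (h(l, w) = (-2 + w)*l = l*(-2 + w))
v(O, I) = -4*I - 4*O (v(O, I) = (O + I)*(-2 - 2) = (I + O)*(-4) = -4*I - 4*O)
-12494/v(y(6), -65) + 32419/26520 = -12494/(-4*(-65) - 4*6) + 32419/26520 = -12494/(260 - 24) + 32419*(1/26520) = -12494/236 + 1907/1560 = -12494*1/236 + 1907/1560 = -6247/118 + 1907/1560 = -4760147/92040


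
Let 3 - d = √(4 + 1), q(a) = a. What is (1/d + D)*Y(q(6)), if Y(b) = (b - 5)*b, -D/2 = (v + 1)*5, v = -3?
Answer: 249/2 + 3*√5/2 ≈ 127.85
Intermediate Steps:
D = 20 (D = -2*(-3 + 1)*5 = -(-4)*5 = -2*(-10) = 20)
Y(b) = b*(-5 + b) (Y(b) = (-5 + b)*b = b*(-5 + b))
d = 3 - √5 (d = 3 - √(4 + 1) = 3 - √5 ≈ 0.76393)
(1/d + D)*Y(q(6)) = (1/(3 - √5) + 20)*(6*(-5 + 6)) = (20 + 1/(3 - √5))*(6*1) = (20 + 1/(3 - √5))*6 = 120 + 6/(3 - √5)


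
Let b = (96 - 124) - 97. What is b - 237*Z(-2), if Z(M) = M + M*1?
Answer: 823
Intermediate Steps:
b = -125 (b = -28 - 97 = -125)
Z(M) = 2*M (Z(M) = M + M = 2*M)
b - 237*Z(-2) = -125 - 474*(-2) = -125 - 237*(-4) = -125 + 948 = 823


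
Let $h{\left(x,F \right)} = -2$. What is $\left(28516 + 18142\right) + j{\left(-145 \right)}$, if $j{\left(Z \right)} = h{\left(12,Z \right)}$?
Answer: $46656$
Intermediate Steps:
$j{\left(Z \right)} = -2$
$\left(28516 + 18142\right) + j{\left(-145 \right)} = \left(28516 + 18142\right) - 2 = 46658 - 2 = 46656$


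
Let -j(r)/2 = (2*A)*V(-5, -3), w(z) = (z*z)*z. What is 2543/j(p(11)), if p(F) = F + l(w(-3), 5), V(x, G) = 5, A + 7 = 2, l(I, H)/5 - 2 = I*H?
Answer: 2543/100 ≈ 25.430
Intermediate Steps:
w(z) = z³ (w(z) = z²*z = z³)
l(I, H) = 10 + 5*H*I (l(I, H) = 10 + 5*(I*H) = 10 + 5*(H*I) = 10 + 5*H*I)
A = -5 (A = -7 + 2 = -5)
p(F) = -665 + F (p(F) = F + (10 + 5*5*(-3)³) = F + (10 + 5*5*(-27)) = F + (10 - 675) = F - 665 = -665 + F)
j(r) = 100 (j(r) = -2*2*(-5)*5 = -(-20)*5 = -2*(-50) = 100)
2543/j(p(11)) = 2543/100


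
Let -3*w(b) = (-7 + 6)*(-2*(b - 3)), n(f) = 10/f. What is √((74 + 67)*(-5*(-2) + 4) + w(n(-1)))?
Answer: 2*√4461/3 ≈ 44.527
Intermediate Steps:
w(b) = 2 - 2*b/3 (w(b) = -(-7 + 6)*(-2*(b - 3))/3 = -(-1)*(-2*(-3 + b))/3 = -(-1)*(6 - 2*b)/3 = -(-6 + 2*b)/3 = 2 - 2*b/3)
√((74 + 67)*(-5*(-2) + 4) + w(n(-1))) = √((74 + 67)*(-5*(-2) + 4) + (2 - 20/(3*(-1)))) = √(141*(10 + 4) + (2 - 20*(-1)/3)) = √(141*14 + (2 - ⅔*(-10))) = √(1974 + (2 + 20/3)) = √(1974 + 26/3) = √(5948/3) = 2*√4461/3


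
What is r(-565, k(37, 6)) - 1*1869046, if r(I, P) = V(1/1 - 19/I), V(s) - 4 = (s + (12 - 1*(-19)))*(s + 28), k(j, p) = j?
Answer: -596348036454/319225 ≈ -1.8681e+6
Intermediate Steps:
V(s) = 4 + (28 + s)*(31 + s) (V(s) = 4 + (s + (12 - 1*(-19)))*(s + 28) = 4 + (s + (12 + 19))*(28 + s) = 4 + (s + 31)*(28 + s) = 4 + (31 + s)*(28 + s) = 4 + (28 + s)*(31 + s))
r(I, P) = 931 + (1 - 19/I)² - 1121/I (r(I, P) = 872 + (1/1 - 19/I)² + 59*(1/1 - 19/I) = 872 + (1*1 - 19/I)² + 59*(1*1 - 19/I) = 872 + (1 - 19/I)² + 59*(1 - 19/I) = 872 + (1 - 19/I)² + (59 - 1121/I) = 931 + (1 - 19/I)² - 1121/I)
r(-565, k(37, 6)) - 1*1869046 = (932 - 1159/(-565) + 361/(-565)²) - 1*1869046 = (932 - 1159*(-1/565) + 361*(1/319225)) - 1869046 = (932 + 1159/565 + 361/319225) - 1869046 = 298172896/319225 - 1869046 = -596348036454/319225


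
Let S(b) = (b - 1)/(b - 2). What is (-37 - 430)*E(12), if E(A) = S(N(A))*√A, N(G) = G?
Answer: -5137*√3/5 ≈ -1779.5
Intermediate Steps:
S(b) = (-1 + b)/(-2 + b)
E(A) = √A*(-1 + A)/(-2 + A) (E(A) = ((-1 + A)/(-2 + A))*√A = √A*(-1 + A)/(-2 + A))
(-37 - 430)*E(12) = (-37 - 430)*(√12*(-1 + 12)/(-2 + 12)) = -467*2*√3*11/10 = -5137*√3/5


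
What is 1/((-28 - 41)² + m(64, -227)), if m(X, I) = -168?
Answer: 1/4593 ≈ 0.00021772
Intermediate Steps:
1/((-28 - 41)² + m(64, -227)) = 1/((-28 - 41)² - 168) = 1/((-69)² - 168) = 1/(4761 - 168) = 1/4593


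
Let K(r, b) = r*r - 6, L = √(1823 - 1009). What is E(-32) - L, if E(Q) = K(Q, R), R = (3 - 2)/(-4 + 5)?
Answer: 1018 - √814 ≈ 989.47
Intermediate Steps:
L = √814 ≈ 28.531
R = 1 (R = 1/1 = 1*1 = 1)
K(r, b) = -6 + r² (K(r, b) = r² - 6 = -6 + r²)
E(Q) = -6 + Q²
E(-32) - L = (-6 + (-32)²) - √814 = (-6 + 1024) - √814 = 1018 - √814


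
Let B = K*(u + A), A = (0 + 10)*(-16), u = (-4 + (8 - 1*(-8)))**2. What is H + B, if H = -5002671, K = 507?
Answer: -5010783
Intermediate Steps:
u = 144 (u = (-4 + (8 + 8))**2 = (-4 + 16)**2 = 12**2 = 144)
A = -160 (A = 10*(-16) = -160)
B = -8112 (B = 507*(144 - 160) = 507*(-16) = -8112)
H + B = -5002671 - 8112 = -5010783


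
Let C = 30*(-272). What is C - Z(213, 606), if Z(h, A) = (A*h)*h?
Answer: -27501774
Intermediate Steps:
Z(h, A) = A*h²
C = -8160
C - Z(213, 606) = -8160 - 606*213² = -8160 - 606*45369 = -8160 - 1*27493614 = -8160 - 27493614 = -27501774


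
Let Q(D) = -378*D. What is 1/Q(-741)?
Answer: 1/280098 ≈ 3.5702e-6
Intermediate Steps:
1/Q(-741) = 1/(-378*(-741)) = 1/280098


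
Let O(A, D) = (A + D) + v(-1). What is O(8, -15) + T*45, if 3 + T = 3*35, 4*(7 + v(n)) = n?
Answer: 18303/4 ≈ 4575.8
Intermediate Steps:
v(n) = -7 + n/4
T = 102 (T = -3 + 3*35 = -3 + 105 = 102)
O(A, D) = -29/4 + A + D (O(A, D) = (A + D) + (-7 + (¼)*(-1)) = (A + D) + (-7 - ¼) = (A + D) - 29/4 = -29/4 + A + D)
O(8, -15) + T*45 = (-29/4 + 8 - 15) + 102*45 = -57/4 + 4590 = 18303/4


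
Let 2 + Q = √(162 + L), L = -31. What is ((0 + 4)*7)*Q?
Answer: -56 + 28*√131 ≈ 264.47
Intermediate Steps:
Q = -2 + √131 (Q = -2 + √(162 - 31) = -2 + √131 ≈ 9.4455)
((0 + 4)*7)*Q = ((0 + 4)*7)*(-2 + √131) = (4*7)*(-2 + √131) = 28*(-2 + √131) = -56 + 28*√131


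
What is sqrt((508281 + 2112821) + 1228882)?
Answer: 48*sqrt(1671) ≈ 1962.1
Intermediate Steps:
sqrt((508281 + 2112821) + 1228882) = sqrt(2621102 + 1228882) = sqrt(3849984) = 48*sqrt(1671)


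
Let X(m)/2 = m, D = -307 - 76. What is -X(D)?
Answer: 766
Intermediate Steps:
D = -383
X(m) = 2*m
-X(D) = -2*(-383) = -1*(-766) = 766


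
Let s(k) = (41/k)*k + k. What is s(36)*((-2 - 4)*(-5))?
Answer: 2310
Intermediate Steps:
s(k) = 41 + k
s(36)*((-2 - 4)*(-5)) = (41 + 36)*((-2 - 4)*(-5)) = 77*(-6*(-5)) = 77*30 = 2310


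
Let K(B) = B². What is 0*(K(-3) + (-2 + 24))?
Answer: 0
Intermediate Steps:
0*(K(-3) + (-2 + 24)) = 0*((-3)² + (-2 + 24)) = 0*(9 + 22) = 0*31 = 0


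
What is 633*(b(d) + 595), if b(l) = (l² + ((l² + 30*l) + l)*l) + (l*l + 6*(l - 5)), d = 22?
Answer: 17291661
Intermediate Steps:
b(l) = -30 + 2*l² + 6*l + l*(l² + 31*l) (b(l) = (l² + (l² + 31*l)*l) + (l² + 6*(-5 + l)) = (l² + l*(l² + 31*l)) + (l² + (-30 + 6*l)) = (l² + l*(l² + 31*l)) + (-30 + l² + 6*l) = -30 + 2*l² + 6*l + l*(l² + 31*l))
633*(b(d) + 595) = 633*((-30 + 22³ + 6*22 + 33*22²) + 595) = 633*((-30 + 10648 + 132 + 33*484) + 595) = 633*((-30 + 10648 + 132 + 15972) + 595) = 633*(26722 + 595) = 633*27317 = 17291661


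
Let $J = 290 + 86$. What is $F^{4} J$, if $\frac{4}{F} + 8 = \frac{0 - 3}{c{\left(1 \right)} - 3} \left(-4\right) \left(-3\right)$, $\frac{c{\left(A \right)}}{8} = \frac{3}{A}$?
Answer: $\frac{902776}{83521} \approx 10.809$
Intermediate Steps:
$c{\left(A \right)} = \frac{24}{A}$ ($c{\left(A \right)} = 8 \frac{3}{A} = \frac{24}{A}$)
$F = - \frac{7}{17}$ ($F = \frac{4}{-8 + \frac{0 - 3}{\frac{24}{1} - 3} \left(-4\right) \left(-3\right)} = \frac{4}{-8 + - \frac{3}{24 \cdot 1 - 3} \left(-4\right) \left(-3\right)} = \frac{4}{-8 + - \frac{3}{24 - 3} \left(-4\right) \left(-3\right)} = \frac{4}{-8 + - \frac{3}{21} \left(-4\right) \left(-3\right)} = \frac{4}{-8 + \left(-3\right) \frac{1}{21} \left(-4\right) \left(-3\right)} = \frac{4}{-8 + \left(- \frac{1}{7}\right) \left(-4\right) \left(-3\right)} = \frac{4}{-8 + \frac{4}{7} \left(-3\right)} = \frac{4}{-8 - \frac{12}{7}} = \frac{4}{- \frac{68}{7}} = 4 \left(- \frac{7}{68}\right) = - \frac{7}{17} \approx -0.41176$)
$J = 376$
$F^{4} J = \left(- \frac{7}{17}\right)^{4} \cdot 376 = \frac{2401}{83521} \cdot 376 = \frac{902776}{83521}$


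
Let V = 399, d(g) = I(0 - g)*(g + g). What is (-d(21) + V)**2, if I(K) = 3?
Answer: 74529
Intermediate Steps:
d(g) = 6*g (d(g) = 3*(g + g) = 3*(2*g) = 6*g)
(-d(21) + V)**2 = (-6*21 + 399)**2 = (-1*126 + 399)**2 = (-126 + 399)**2 = 273**2 = 74529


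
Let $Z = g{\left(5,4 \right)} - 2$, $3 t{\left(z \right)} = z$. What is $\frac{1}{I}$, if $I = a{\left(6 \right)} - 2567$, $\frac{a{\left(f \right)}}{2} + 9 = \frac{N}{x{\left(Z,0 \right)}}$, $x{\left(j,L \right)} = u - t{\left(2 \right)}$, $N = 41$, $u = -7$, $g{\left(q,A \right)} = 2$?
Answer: $- \frac{23}{59701} \approx -0.00038525$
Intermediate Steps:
$t{\left(z \right)} = \frac{z}{3}$
$Z = 0$ ($Z = 2 - 2 = 0$)
$x{\left(j,L \right)} = - \frac{23}{3}$ ($x{\left(j,L \right)} = -7 - \frac{1}{3} \cdot 2 = -7 - \frac{2}{3} = - \frac{23}{3}$)
$a{\left(f \right)} = - \frac{660}{23}$ ($a{\left(f \right)} = -18 + 2 \frac{41}{- \frac{23}{3}} = -18 + 2 \cdot 41 \left(- \frac{3}{23}\right) = -18 + 2 \left(- \frac{123}{23}\right) = -18 - \frac{246}{23} = - \frac{660}{23}$)
$I = - \frac{59701}{23}$ ($I = - \frac{660}{23} - 2567 = - \frac{59701}{23} \approx -2595.7$)
$\frac{1}{I} = \frac{1}{- \frac{59701}{23}} = - \frac{23}{59701}$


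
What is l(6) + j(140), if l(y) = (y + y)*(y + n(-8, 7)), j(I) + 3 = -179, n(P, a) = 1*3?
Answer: -74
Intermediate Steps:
n(P, a) = 3
j(I) = -182 (j(I) = -3 - 179 = -182)
l(y) = 2*y*(3 + y) (l(y) = (y + y)*(y + 3) = (2*y)*(3 + y) = 2*y*(3 + y))
l(6) + j(140) = 2*6*(3 + 6) - 182 = 2*6*9 - 182 = 108 - 182 = -74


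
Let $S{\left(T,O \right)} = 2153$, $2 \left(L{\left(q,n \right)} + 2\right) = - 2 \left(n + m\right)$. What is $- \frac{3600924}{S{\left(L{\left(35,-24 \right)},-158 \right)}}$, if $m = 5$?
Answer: $- \frac{3600924}{2153} \approx -1672.5$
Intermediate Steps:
$L{\left(q,n \right)} = -7 - n$ ($L{\left(q,n \right)} = -2 + \frac{\left(-2\right) \left(n + 5\right)}{2} = -2 + \frac{\left(-2\right) \left(5 + n\right)}{2} = -2 + \frac{-10 - 2 n}{2} = -2 - \left(5 + n\right) = -7 - n$)
$- \frac{3600924}{S{\left(L{\left(35,-24 \right)},-158 \right)}} = - \frac{3600924}{2153}$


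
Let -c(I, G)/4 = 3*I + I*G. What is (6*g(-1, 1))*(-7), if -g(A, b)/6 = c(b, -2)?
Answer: -1008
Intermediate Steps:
c(I, G) = -12*I - 4*G*I (c(I, G) = -4*(3*I + I*G) = -4*(3*I + G*I) = -12*I - 4*G*I)
g(A, b) = 24*b (g(A, b) = -(-24)*b*(3 - 2) = -(-24)*b = 24*b)
(6*g(-1, 1))*(-7) = (6*(24*1))*(-7) = (6*24)*(-7) = 144*(-7) = -1008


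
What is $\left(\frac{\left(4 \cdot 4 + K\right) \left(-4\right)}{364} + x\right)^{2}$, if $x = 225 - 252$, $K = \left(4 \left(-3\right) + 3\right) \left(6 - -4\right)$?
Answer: $\frac{5678689}{8281} \approx 685.75$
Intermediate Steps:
$K = -90$ ($K = \left(-12 + 3\right) \left(6 + 4\right) = \left(-9\right) 10 = -90$)
$x = -27$ ($x = 225 - 252 = -27$)
$\left(\frac{\left(4 \cdot 4 + K\right) \left(-4\right)}{364} + x\right)^{2} = \left(\frac{\left(4 \cdot 4 - 90\right) \left(-4\right)}{364} - 27\right)^{2} = \left(\left(16 - 90\right) \left(-4\right) \frac{1}{364} - 27\right)^{2} = \left(\left(-74\right) \left(-4\right) \frac{1}{364} - 27\right)^{2} = \left(296 \cdot \frac{1}{364} - 27\right)^{2} = \left(\frac{74}{91} - 27\right)^{2} = \left(- \frac{2383}{91}\right)^{2} = \frac{5678689}{8281}$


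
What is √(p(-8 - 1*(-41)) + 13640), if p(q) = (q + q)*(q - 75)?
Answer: 2*√2717 ≈ 104.25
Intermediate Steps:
p(q) = 2*q*(-75 + q) (p(q) = (2*q)*(-75 + q) = 2*q*(-75 + q))
√(p(-8 - 1*(-41)) + 13640) = √(2*(-8 - 1*(-41))*(-75 + (-8 - 1*(-41))) + 13640) = √(2*(-8 + 41)*(-75 + (-8 + 41)) + 13640) = √(2*33*(-75 + 33) + 13640) = √(2*33*(-42) + 13640) = √(-2772 + 13640) = √10868 = 2*√2717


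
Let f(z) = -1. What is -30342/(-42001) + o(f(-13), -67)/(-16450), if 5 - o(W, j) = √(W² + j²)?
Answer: 99783179/138183290 + √4490/16450 ≈ 0.72618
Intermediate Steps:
o(W, j) = 5 - √(W² + j²)
-30342/(-42001) + o(f(-13), -67)/(-16450) = -30342/(-42001) + (5 - √((-1)² + (-67)²))/(-16450) = -30342*(-1/42001) + (5 - √(1 + 4489))*(-1/16450) = 30342/42001 + (5 - √4490)*(-1/16450) = 30342/42001 + (-1/3290 + √4490/16450) = 99783179/138183290 + √4490/16450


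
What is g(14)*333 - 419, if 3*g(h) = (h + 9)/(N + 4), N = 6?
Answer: -1637/10 ≈ -163.70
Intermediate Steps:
g(h) = 3/10 + h/30 (g(h) = ((h + 9)/(6 + 4))/3 = ((9 + h)/10)/3 = ((9 + h)*(⅒))/3 = (9/10 + h/10)/3 = 3/10 + h/30)
g(14)*333 - 419 = (3/10 + (1/30)*14)*333 - 419 = (3/10 + 7/15)*333 - 419 = (23/30)*333 - 419 = 2553/10 - 419 = -1637/10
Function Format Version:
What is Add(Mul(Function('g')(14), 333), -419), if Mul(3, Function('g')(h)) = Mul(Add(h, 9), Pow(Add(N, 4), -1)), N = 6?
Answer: Rational(-1637, 10) ≈ -163.70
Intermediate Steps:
Function('g')(h) = Add(Rational(3, 10), Mul(Rational(1, 30), h)) (Function('g')(h) = Mul(Rational(1, 3), Mul(Add(h, 9), Pow(Add(6, 4), -1))) = Mul(Rational(1, 3), Mul(Add(9, h), Pow(10, -1))) = Mul(Rational(1, 3), Mul(Add(9, h), Rational(1, 10))) = Mul(Rational(1, 3), Add(Rational(9, 10), Mul(Rational(1, 10), h))) = Add(Rational(3, 10), Mul(Rational(1, 30), h)))
Add(Mul(Function('g')(14), 333), -419) = Add(Mul(Add(Rational(3, 10), Mul(Rational(1, 30), 14)), 333), -419) = Add(Mul(Add(Rational(3, 10), Rational(7, 15)), 333), -419) = Add(Mul(Rational(23, 30), 333), -419) = Add(Rational(2553, 10), -419) = Rational(-1637, 10)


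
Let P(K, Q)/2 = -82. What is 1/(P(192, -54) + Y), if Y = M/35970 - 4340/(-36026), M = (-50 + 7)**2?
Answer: -647927610/106148767103 ≈ -0.0061040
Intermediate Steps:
M = 1849 (M = (-43)**2 = 1849)
Y = 111360937/647927610 (Y = 1849/35970 - 4340/(-36026) = 1849*(1/35970) - 4340*(-1/36026) = 1849/35970 + 2170/18013 = 111360937/647927610 ≈ 0.17187)
P(K, Q) = -164 (P(K, Q) = 2*(-82) = -164)
1/(P(192, -54) + Y) = 1/(-164 + 111360937/647927610) = 1/(-106148767103/647927610) = -647927610/106148767103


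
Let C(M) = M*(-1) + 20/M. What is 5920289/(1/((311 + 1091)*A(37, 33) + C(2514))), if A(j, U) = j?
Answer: 367327468758170/1257 ≈ 2.9223e+11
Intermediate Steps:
C(M) = -M + 20/M
5920289/(1/((311 + 1091)*A(37, 33) + C(2514))) = 5920289/(1/((311 + 1091)*37 + (-1*2514 + 20/2514))) = 5920289/(1/(1402*37 + (-2514 + 20*(1/2514)))) = 5920289/(1/(51874 + (-2514 + 10/1257))) = 5920289/(1/(51874 - 3160088/1257)) = 5920289/(1/(62045530/1257)) = 5920289/(1257/62045530) = 5920289*(62045530/1257) = 367327468758170/1257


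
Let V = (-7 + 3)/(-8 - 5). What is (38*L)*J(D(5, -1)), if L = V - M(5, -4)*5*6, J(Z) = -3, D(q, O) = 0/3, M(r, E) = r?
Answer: 221844/13 ≈ 17065.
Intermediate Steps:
V = 4/13 (V = -4/(-13) = -4*(-1/13) = 4/13 ≈ 0.30769)
D(q, O) = 0 (D(q, O) = 0*(1/3) = 0)
L = -1946/13 (L = 4/13 - 5*5*6 = 4/13 - 25*6 = 4/13 - 1*150 = 4/13 - 150 = -1946/13 ≈ -149.69)
(38*L)*J(D(5, -1)) = (38*(-1946/13))*(-3) = -73948/13*(-3) = 221844/13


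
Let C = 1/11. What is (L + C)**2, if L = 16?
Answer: 31329/121 ≈ 258.92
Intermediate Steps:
C = 1/11 ≈ 0.090909
(L + C)**2 = (16 + 1/11)**2 = (177/11)**2 = 31329/121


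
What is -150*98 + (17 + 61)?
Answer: -14622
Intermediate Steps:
-150*98 + (17 + 61) = -14700 + 78 = -14622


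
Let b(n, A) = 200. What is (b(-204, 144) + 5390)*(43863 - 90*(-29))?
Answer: 259784070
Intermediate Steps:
(b(-204, 144) + 5390)*(43863 - 90*(-29)) = (200 + 5390)*(43863 - 90*(-29)) = 5590*(43863 + 2610) = 5590*46473 = 259784070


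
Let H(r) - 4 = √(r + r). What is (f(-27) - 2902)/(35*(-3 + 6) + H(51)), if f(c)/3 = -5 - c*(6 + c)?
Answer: -503362/11779 + 4618*√102/11779 ≈ -38.774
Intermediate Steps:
H(r) = 4 + √2*√r (H(r) = 4 + √(r + r) = 4 + √(2*r) = 4 + √2*√r)
f(c) = -15 - 3*c*(6 + c) (f(c) = 3*(-5 - c*(6 + c)) = -15 - 3*c*(6 + c))
(f(-27) - 2902)/(35*(-3 + 6) + H(51)) = ((-15 - 18*(-27) - 3*(-27)²) - 2902)/(35*(-3 + 6) + (4 + √2*√51)) = ((-15 + 486 - 3*729) - 2902)/(35*3 + (4 + √102)) = ((-15 + 486 - 2187) - 2902)/(105 + (4 + √102)) = (-1716 - 2902)/(109 + √102) = -4618/(109 + √102)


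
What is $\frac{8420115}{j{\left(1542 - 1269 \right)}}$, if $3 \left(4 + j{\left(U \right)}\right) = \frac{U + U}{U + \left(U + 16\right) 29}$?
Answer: $- \frac{12144612535}{5739} \approx -2.1162 \cdot 10^{6}$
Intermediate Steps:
$j{\left(U \right)} = -4 + \frac{2 U}{3 \left(464 + 30 U\right)}$ ($j{\left(U \right)} = -4 + \frac{\left(U + U\right) \frac{1}{U + \left(U + 16\right) 29}}{3} = -4 + \frac{2 U \frac{1}{U + \left(16 + U\right) 29}}{3} = -4 + \frac{2 U \frac{1}{U + \left(464 + 29 U\right)}}{3} = -4 + \frac{2 U \frac{1}{464 + 30 U}}{3} = -4 + \frac{2 U}{3 \left(464 + 30 U\right)}$)
$\frac{8420115}{j{\left(1542 - 1269 \right)}} = \frac{8420115}{\frac{1}{3} \frac{1}{232 + 15 \left(1542 - 1269\right)} \left(-2784 - 179 \left(1542 - 1269\right)\right)} = \frac{8420115}{\frac{1}{3} \frac{1}{232 + 15 \cdot 273} \left(-2784 - 48867\right)} = \frac{8420115}{\frac{1}{3} \frac{1}{232 + 4095} \left(-2784 - 48867\right)} = \frac{8420115}{\frac{1}{3} \cdot \frac{1}{4327} \left(-51651\right)} = \frac{8420115}{- \frac{17217}{4327}} = 8420115 \left(- \frac{4327}{17217}\right) = - \frac{12144612535}{5739}$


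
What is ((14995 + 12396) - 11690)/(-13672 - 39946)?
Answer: -15701/53618 ≈ -0.29283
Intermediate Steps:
((14995 + 12396) - 11690)/(-13672 - 39946) = (27391 - 11690)/(-53618) = 15701*(-1/53618) = -15701/53618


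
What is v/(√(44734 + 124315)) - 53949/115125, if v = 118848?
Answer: -17983/38375 + 118848*√169049/169049 ≈ 288.59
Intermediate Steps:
v/(√(44734 + 124315)) - 53949/115125 = 118848/(√(44734 + 124315)) - 53949/115125 = 118848/(√169049) - 53949*1/115125 = 118848*(√169049/169049) - 17983/38375 = 118848*√169049/169049 - 17983/38375 = -17983/38375 + 118848*√169049/169049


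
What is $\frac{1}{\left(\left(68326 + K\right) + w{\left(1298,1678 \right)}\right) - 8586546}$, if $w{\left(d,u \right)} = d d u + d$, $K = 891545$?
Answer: $\frac{1}{2819475735} \approx 3.5468 \cdot 10^{-10}$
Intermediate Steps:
$w{\left(d,u \right)} = d + u d^{2}$ ($w{\left(d,u \right)} = d^{2} u + d = u d^{2} + d = d + u d^{2}$)
$\frac{1}{\left(\left(68326 + K\right) + w{\left(1298,1678 \right)}\right) - 8586546} = \frac{1}{\left(\left(68326 + 891545\right) + 1298 \left(1 + 1298 \cdot 1678\right)\right) - 8586546} = \frac{1}{\left(959871 + 1298 \left(1 + 2178044\right)\right) - 8586546} = \frac{1}{\left(959871 + 1298 \cdot 2178045\right) - 8586546} = \frac{1}{\left(959871 + 2827102410\right) - 8586546} = \frac{1}{2828062281 - 8586546} = \frac{1}{2819475735}$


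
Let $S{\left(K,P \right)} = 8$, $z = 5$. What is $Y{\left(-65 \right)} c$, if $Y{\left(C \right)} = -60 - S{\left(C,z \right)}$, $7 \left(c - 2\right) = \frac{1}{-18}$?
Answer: $- \frac{8534}{63} \approx -135.46$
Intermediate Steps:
$c = \frac{251}{126}$ ($c = 2 + \frac{1}{7 \left(-18\right)} = 2 + \frac{1}{7} \left(- \frac{1}{18}\right) = 2 - \frac{1}{126} = \frac{251}{126} \approx 1.9921$)
$Y{\left(C \right)} = -68$ ($Y{\left(C \right)} = -60 - 8 = -68$)
$Y{\left(-65 \right)} c = \left(-68\right) \frac{251}{126} = - \frac{8534}{63}$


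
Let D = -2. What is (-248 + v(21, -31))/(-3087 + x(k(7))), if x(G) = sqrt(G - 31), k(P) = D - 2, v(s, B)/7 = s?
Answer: 44541/1361372 + 101*I*sqrt(35)/9529604 ≈ 0.032718 + 6.2702e-5*I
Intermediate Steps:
v(s, B) = 7*s
k(P) = -4 (k(P) = -2 - 2 = -4)
x(G) = sqrt(-31 + G)
(-248 + v(21, -31))/(-3087 + x(k(7))) = (-248 + 7*21)/(-3087 + sqrt(-31 - 4)) = (-248 + 147)/(-3087 + sqrt(-35)) = -101/(-3087 + I*sqrt(35))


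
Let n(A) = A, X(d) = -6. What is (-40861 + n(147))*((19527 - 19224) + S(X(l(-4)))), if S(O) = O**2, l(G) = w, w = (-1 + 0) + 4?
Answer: -13802046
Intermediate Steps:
w = 3 (w = -1 + 4 = 3)
l(G) = 3
(-40861 + n(147))*((19527 - 19224) + S(X(l(-4)))) = (-40861 + 147)*((19527 - 19224) + (-6)**2) = -40714*(303 + 36) = -40714*339 = -13802046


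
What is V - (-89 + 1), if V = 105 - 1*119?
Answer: 74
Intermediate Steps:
V = -14 (V = 105 - 119 = -14)
V - (-89 + 1) = -14 - (-89 + 1) = -14 - 1*(-88) = -14 + 88 = 74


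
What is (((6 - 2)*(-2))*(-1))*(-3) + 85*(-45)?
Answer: -3849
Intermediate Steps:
(((6 - 2)*(-2))*(-1))*(-3) + 85*(-45) = ((4*(-2))*(-1))*(-3) - 3825 = -8*(-1)*(-3) - 3825 = 8*(-3) - 3825 = -24 - 3825 = -3849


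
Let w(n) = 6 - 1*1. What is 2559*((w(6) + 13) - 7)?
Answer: 28149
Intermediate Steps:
w(n) = 5 (w(n) = 6 - 1 = 5)
2559*((w(6) + 13) - 7) = 2559*((5 + 13) - 7) = 2559*(18 - 7) = 2559*11 = 28149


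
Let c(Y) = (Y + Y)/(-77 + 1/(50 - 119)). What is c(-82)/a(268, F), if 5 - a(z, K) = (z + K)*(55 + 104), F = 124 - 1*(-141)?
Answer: -2829/112579747 ≈ -2.5129e-5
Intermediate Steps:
F = 265 (F = 124 + 141 = 265)
c(Y) = -69*Y/2657 (c(Y) = (2*Y)/(-77 + 1/(-69)) = (2*Y)/(-77 - 1/69) = (2*Y)/(-5314/69) = (2*Y)*(-69/5314) = -69*Y/2657)
a(z, K) = 5 - 159*K - 159*z (a(z, K) = 5 - (z + K)*(55 + 104) = 5 - (K + z)*159 = 5 - (159*K + 159*z) = 5 + (-159*K - 159*z) = 5 - 159*K - 159*z)
c(-82)/a(268, F) = (-69/2657*(-82))/(5 - 159*265 - 159*268) = 5658/(2657*(5 - 42135 - 42612)) = (5658/2657)/(-84742) = (5658/2657)*(-1/84742) = -2829/112579747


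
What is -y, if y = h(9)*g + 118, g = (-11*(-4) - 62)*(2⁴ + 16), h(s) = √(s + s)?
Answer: -118 + 1728*√2 ≈ 2325.8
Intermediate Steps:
h(s) = √2*√s (h(s) = √(2*s) = √2*√s)
g = -576 (g = (44 - 62)*(16 + 16) = -18*32 = -576)
y = 118 - 1728*√2 (y = (√2*√9)*(-576) + 118 = (√2*3)*(-576) + 118 = (3*√2)*(-576) + 118 = -1728*√2 + 118 = 118 - 1728*√2 ≈ -2325.8)
-y = -(118 - 1728*√2) = -118 + 1728*√2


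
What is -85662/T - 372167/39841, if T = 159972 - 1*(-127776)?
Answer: -6139064981/636898226 ≈ -9.6390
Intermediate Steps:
T = 287748 (T = 159972 + 127776 = 287748)
-85662/T - 372167/39841 = -85662/287748 - 372167/39841 = -85662*1/287748 - 372167*1/39841 = -4759/15986 - 372167/39841 = -6139064981/636898226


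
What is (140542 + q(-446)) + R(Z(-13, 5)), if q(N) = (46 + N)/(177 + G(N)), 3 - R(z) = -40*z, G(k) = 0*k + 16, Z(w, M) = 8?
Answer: 27186545/193 ≈ 1.4086e+5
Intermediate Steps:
G(k) = 16 (G(k) = 0 + 16 = 16)
R(z) = 3 + 40*z (R(z) = 3 - (-40)*z = 3 + 40*z)
q(N) = 46/193 + N/193 (q(N) = (46 + N)/(177 + 16) = (46 + N)/193 = (46 + N)*(1/193) = 46/193 + N/193)
(140542 + q(-446)) + R(Z(-13, 5)) = (140542 + (46/193 + (1/193)*(-446))) + (3 + 40*8) = (140542 + (46/193 - 446/193)) + (3 + 320) = (140542 - 400/193) + 323 = 27124206/193 + 323 = 27186545/193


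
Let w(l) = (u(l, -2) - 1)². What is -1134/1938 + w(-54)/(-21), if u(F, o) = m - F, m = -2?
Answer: -281364/2261 ≈ -124.44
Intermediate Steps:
u(F, o) = -2 - F
w(l) = (-3 - l)² (w(l) = ((-2 - l) - 1)² = (-3 - l)²)
-1134/1938 + w(-54)/(-21) = -1134/1938 + (3 - 54)²/(-21) = -1134*1/1938 + (-51)²*(-1/21) = -189/323 + 2601*(-1/21) = -189/323 - 867/7 = -281364/2261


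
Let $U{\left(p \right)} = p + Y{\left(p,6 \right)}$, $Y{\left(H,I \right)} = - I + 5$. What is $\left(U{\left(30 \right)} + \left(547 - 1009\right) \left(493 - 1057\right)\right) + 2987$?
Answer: $263584$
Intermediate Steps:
$Y{\left(H,I \right)} = 5 - I$
$U{\left(p \right)} = -1 + p$ ($U{\left(p \right)} = p + \left(5 - 6\right) = p - 1 = -1 + p$)
$\left(U{\left(30 \right)} + \left(547 - 1009\right) \left(493 - 1057\right)\right) + 2987 = \left(\left(-1 + 30\right) + \left(547 - 1009\right) \left(493 - 1057\right)\right) + 2987 = \left(29 - -260568\right) + 2987 = \left(29 + 260568\right) + 2987 = 260597 + 2987 = 263584$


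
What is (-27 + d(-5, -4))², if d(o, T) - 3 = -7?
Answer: 961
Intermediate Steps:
d(o, T) = -4 (d(o, T) = 3 - 7 = -4)
(-27 + d(-5, -4))² = (-27 - 4)² = (-31)² = 961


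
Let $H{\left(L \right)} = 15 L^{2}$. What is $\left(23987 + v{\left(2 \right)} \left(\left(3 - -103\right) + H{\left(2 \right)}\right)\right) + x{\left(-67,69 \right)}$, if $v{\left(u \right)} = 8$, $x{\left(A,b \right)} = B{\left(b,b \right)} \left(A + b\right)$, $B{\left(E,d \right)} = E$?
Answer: $25453$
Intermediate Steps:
$x{\left(A,b \right)} = b \left(A + b\right)$
$\left(23987 + v{\left(2 \right)} \left(\left(3 - -103\right) + H{\left(2 \right)}\right)\right) + x{\left(-67,69 \right)} = \left(23987 + 8 \left(\left(3 - -103\right) + 15 \cdot 2^{2}\right)\right) + 69 \left(-67 + 69\right) = \left(23987 + 8 \left(\left(3 + 103\right) + 15 \cdot 4\right)\right) + 69 \cdot 2 = \left(23987 + 8 \left(106 + 60\right)\right) + 138 = \left(23987 + 8 \cdot 166\right) + 138 = \left(23987 + 1328\right) + 138 = 25315 + 138 = 25453$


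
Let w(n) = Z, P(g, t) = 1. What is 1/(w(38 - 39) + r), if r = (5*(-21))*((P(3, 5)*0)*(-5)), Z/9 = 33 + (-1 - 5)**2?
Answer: 1/621 ≈ 0.0016103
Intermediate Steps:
Z = 621 (Z = 9*(33 + (-1 - 5)**2) = 9*(33 + (-6)**2) = 9*(33 + 36) = 9*69 = 621)
w(n) = 621
r = 0 (r = (5*(-21))*((1*0)*(-5)) = -0*(-5) = -105*0 = 0)
1/(w(38 - 39) + r) = 1/(621 + 0) = 1/621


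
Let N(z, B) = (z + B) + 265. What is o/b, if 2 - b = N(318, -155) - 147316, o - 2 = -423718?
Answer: -211858/73445 ≈ -2.8846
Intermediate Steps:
o = -423716 (o = 2 - 423718 = -423716)
N(z, B) = 265 + B + z (N(z, B) = (B + z) + 265 = 265 + B + z)
b = 146890 (b = 2 - ((265 - 155 + 318) - 147316) = 2 - (428 - 147316) = 2 - 1*(-146888) = 2 + 146888 = 146890)
o/b = -423716/146890 = -423716*1/146890 = -211858/73445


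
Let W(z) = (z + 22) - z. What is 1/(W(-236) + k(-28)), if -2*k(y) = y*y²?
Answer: 1/10998 ≈ 9.0926e-5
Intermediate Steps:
k(y) = -y³/2 (k(y) = -y*y²/2 = -y³/2)
W(z) = 22 (W(z) = (22 + z) - z = 22)
1/(W(-236) + k(-28)) = 1/(22 - ½*(-28)³) = 1/(22 - ½*(-21952)) = 1/(22 + 10976) = 1/10998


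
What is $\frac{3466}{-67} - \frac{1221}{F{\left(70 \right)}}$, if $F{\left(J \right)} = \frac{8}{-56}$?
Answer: $\frac{569183}{67} \approx 8495.3$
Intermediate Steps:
$F{\left(J \right)} = - \frac{1}{7}$ ($F{\left(J \right)} = 8 \left(- \frac{1}{56}\right) = - \frac{1}{7}$)
$\frac{3466}{-67} - \frac{1221}{F{\left(70 \right)}} = \frac{3466}{-67} - \frac{1221}{- \frac{1}{7}} = 3466 \left(- \frac{1}{67}\right) - -8547 = - \frac{3466}{67} + 8547 = \frac{569183}{67}$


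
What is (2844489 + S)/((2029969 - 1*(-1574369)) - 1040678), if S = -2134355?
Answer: 355067/1281830 ≈ 0.27700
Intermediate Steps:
(2844489 + S)/((2029969 - 1*(-1574369)) - 1040678) = (2844489 - 2134355)/((2029969 - 1*(-1574369)) - 1040678) = 710134/((2029969 + 1574369) - 1040678) = 710134/(3604338 - 1040678) = 710134/2563660 = 710134*(1/2563660) = 355067/1281830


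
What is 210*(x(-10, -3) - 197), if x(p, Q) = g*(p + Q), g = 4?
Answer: -52290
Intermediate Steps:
x(p, Q) = 4*Q + 4*p (x(p, Q) = 4*(p + Q) = 4*(Q + p) = 4*Q + 4*p)
210*(x(-10, -3) - 197) = 210*((4*(-3) + 4*(-10)) - 197) = 210*((-12 - 40) - 197) = 210*(-52 - 197) = 210*(-249) = -52290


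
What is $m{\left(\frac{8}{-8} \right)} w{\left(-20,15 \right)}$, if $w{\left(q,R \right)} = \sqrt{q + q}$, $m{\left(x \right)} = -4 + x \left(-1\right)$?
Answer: $- 6 i \sqrt{10} \approx - 18.974 i$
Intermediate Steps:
$m{\left(x \right)} = -4 - x$
$w{\left(q,R \right)} = \sqrt{2} \sqrt{q}$ ($w{\left(q,R \right)} = \sqrt{2 q} = \sqrt{2} \sqrt{q}$)
$m{\left(\frac{8}{-8} \right)} w{\left(-20,15 \right)} = \left(-4 - \frac{8}{-8}\right) \sqrt{2} \sqrt{-20} = \left(-4 - 8 \left(- \frac{1}{8}\right)\right) \sqrt{2} \cdot 2 i \sqrt{5} = \left(-4 - -1\right) 2 i \sqrt{10} = \left(-4 + 1\right) 2 i \sqrt{10} = - 3 \cdot 2 i \sqrt{10} = - 6 i \sqrt{10}$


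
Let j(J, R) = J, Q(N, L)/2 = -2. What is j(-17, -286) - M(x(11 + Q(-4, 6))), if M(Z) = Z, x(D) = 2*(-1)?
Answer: -15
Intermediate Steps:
Q(N, L) = -4 (Q(N, L) = 2*(-2) = -4)
x(D) = -2
j(-17, -286) - M(x(11 + Q(-4, 6))) = -17 - 1*(-2) = -17 + 2 = -15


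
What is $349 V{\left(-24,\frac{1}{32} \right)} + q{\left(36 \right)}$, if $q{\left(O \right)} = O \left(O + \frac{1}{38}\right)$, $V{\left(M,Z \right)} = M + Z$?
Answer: $- \frac{4297433}{608} \approx -7068.1$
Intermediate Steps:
$q{\left(O \right)} = O \left(\frac{1}{38} + O\right)$ ($q{\left(O \right)} = O \left(O + \frac{1}{38}\right) = O \left(\frac{1}{38} + O\right)$)
$349 V{\left(-24,\frac{1}{32} \right)} + q{\left(36 \right)} = 349 \left(-24 + \frac{1}{32}\right) + 36 \left(\frac{1}{38} + 36\right) = 349 \left(-24 + \frac{1}{32}\right) + 36 \cdot \frac{1369}{38} = 349 \left(- \frac{767}{32}\right) + \frac{24642}{19} = - \frac{267683}{32} + \frac{24642}{19} = - \frac{4297433}{608}$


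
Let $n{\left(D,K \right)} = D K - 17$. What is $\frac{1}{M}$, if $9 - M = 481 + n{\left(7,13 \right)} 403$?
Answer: $- \frac{1}{30294} \approx -3.301 \cdot 10^{-5}$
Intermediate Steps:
$n{\left(D,K \right)} = -17 + D K$
$M = -30294$ ($M = 9 - \left(481 + \left(-17 + 7 \cdot 13\right) 403\right) = 9 - \left(481 + \left(-17 + 91\right) 403\right) = 9 - \left(481 + 74 \cdot 403\right) = 9 - \left(481 + 29822\right) = 9 - 30303 = -30294$)
$\frac{1}{M} = \frac{1}{-30294} = - \frac{1}{30294}$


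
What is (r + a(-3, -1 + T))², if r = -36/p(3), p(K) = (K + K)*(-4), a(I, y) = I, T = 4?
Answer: 9/4 ≈ 2.2500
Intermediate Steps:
p(K) = -8*K (p(K) = (2*K)*(-4) = -8*K)
r = 3/2 (r = -36/((-8*3)) = -36/(-24) = -36*(-1/24) = 3/2 ≈ 1.5000)
(r + a(-3, -1 + T))² = (3/2 - 3)² = (-3/2)² = 9/4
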